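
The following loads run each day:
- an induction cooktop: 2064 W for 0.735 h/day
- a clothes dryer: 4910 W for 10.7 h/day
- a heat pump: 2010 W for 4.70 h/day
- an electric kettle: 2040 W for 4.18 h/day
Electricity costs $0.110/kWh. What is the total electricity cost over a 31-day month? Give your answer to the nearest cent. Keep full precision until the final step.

$245.62

induction cooktop: 2064 W × 0.735 h × 31 d = 47,028 Wh = 47.03 kWh
clothes dryer: 4910 W × 10.7 h × 31 d = 1,628,647 Wh = 1,629 kWh
heat pump: 2010 W × 4.70 h × 31 d = 292,857 Wh = 292.9 kWh
electric kettle: 2040 W × 4.18 h × 31 d = 264,343 Wh = 264.3 kWh
Total energy = 47.03 + 1,629 + 292.9 + 264.3 = 2,233 kWh
Cost = 2,233 kWh × $0.110 = $245.62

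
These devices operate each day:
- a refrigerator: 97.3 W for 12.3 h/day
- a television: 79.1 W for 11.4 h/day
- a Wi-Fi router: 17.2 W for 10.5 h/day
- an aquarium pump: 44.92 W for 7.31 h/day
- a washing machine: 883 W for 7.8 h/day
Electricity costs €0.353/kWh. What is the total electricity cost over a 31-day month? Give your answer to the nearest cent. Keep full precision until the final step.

refrigerator: 97.3 W × 12.3 h × 31 d = 37,100 Wh = 37.1 kWh
television: 79.1 W × 11.4 h × 31 d = 27,954 Wh = 27.95 kWh
Wi-Fi router: 17.2 W × 10.5 h × 31 d = 5,599 Wh = 5.599 kWh
aquarium pump: 44.92 W × 7.31 h × 31 d = 10,179 Wh = 10.18 kWh
washing machine: 883 W × 7.8 h × 31 d = 213,509 Wh = 213.5 kWh
Total energy = 37.1 + 27.95 + 5.599 + 10.18 + 213.5 = 294.3 kWh
Cost = 294.3 kWh × €0.353 = €103.90

€103.90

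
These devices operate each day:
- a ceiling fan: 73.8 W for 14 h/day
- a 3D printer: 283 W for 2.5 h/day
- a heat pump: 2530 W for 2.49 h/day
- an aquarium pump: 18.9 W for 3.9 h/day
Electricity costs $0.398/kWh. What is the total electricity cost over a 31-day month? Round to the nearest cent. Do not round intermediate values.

ceiling fan: 73.8 W × 14 h × 31 d = 32,029 Wh = 32.03 kWh
3D printer: 283 W × 2.5 h × 31 d = 21,932 Wh = 21.93 kWh
heat pump: 2530 W × 2.49 h × 31 d = 195,291 Wh = 195.3 kWh
aquarium pump: 18.9 W × 3.9 h × 31 d = 2,285 Wh = 2.285 kWh
Total energy = 32.03 + 21.93 + 195.3 + 2.285 = 251.5 kWh
Cost = 251.5 kWh × $0.398 = $100.11

$100.11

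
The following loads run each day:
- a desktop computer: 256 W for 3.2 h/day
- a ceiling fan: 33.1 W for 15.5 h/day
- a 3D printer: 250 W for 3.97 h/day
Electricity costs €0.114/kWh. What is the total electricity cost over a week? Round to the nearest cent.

€1.86

desktop computer: 256 W × 3.2 h × 7 d = 5,734 Wh = 5.734 kWh
ceiling fan: 33.1 W × 15.5 h × 7 d = 3,591 Wh = 3.591 kWh
3D printer: 250 W × 3.97 h × 7 d = 6,948 Wh = 6.947 kWh
Total energy = 5.734 + 3.591 + 6.947 = 16.27 kWh
Cost = 16.27 kWh × €0.114 = €1.86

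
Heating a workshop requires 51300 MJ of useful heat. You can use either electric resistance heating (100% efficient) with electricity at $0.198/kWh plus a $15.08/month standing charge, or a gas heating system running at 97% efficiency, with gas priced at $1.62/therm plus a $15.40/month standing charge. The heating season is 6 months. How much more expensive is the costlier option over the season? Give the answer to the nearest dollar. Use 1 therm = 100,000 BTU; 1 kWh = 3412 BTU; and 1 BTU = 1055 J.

Heat load = 51300 MJ = 51,300,000,000 J / 1055 = 48,625,592 BTU
Gas: input = 48,625,592 / 0.97 = 50,129,477 BTU = 501.3 therm → 501.3 × $1.62 = $812.10; + 6 × $15.40 standing = $904.50
Electric: 48,625,592 BTU / 3412 = 14,250 kWh → × $0.198 = $2,821.77; + 6 × $15.08 standing = $2,912.25
Difference = |$904.50 − $2,912.25| = $2,007.75 ≈ $2008

$2008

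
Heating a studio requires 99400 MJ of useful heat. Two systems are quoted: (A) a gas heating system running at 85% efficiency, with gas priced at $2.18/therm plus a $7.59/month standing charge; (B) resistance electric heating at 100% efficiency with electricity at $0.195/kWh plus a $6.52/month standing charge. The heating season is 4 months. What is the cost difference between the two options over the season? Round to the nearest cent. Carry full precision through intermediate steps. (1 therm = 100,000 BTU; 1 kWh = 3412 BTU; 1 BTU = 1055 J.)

$2963.98

Heat load = 99400 MJ = 99,400,000,000 J / 1055 = 94,218,009 BTU
Gas: input = 94,218,009 / 0.850 = 110,844,717 BTU = 1,108 therm → 1,108 × $2.18 = $2,416.41; + 4 × $7.59 standing = $2,446.77
Electric: 94,218,009 BTU / 3412 = 27,610 kWh → × $0.195 = $5,384.68; + 4 × $6.52 standing = $5,410.76
Difference = |$2,446.77 − $5,410.76| = $2,963.98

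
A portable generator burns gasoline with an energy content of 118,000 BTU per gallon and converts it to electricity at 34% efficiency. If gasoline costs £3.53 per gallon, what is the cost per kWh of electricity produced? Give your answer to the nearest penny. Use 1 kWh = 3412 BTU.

Electrical output per gallon = 118,000 BTU × 0.34 / 3412 BTU/kWh = 11.76 kWh
Cost per kWh = £3.53 / 11.76 kWh = £0.300

£0.30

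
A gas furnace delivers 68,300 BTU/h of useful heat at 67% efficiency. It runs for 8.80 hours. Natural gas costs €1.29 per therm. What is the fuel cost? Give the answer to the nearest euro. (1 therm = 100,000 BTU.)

Heat delivered = 68,300 BTU/h × 8.80 h = 601,040 BTU
Gas input = 601,040 / 0.67 = 897,075 BTU
= 897,075 / 100,000 = 8.971 therm
Cost = 8.971 × €1.29/therm = €11.57 ≈ €12

€12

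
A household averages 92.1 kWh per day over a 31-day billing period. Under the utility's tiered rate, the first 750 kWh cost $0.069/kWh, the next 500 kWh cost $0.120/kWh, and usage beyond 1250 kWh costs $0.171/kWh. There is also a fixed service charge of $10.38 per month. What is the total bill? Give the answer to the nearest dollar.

Usage = 92.1 kWh/day × 31 days = 2855.1 kWh
First 750 kWh × $0.069 = $51.75
Next 500 kWh × $0.120 = $60.00
Remaining 1605.1 kWh × $0.171 = $274.47
Energy charge = $386.22; + service $10.38 = $396.60 ≈ $397

$397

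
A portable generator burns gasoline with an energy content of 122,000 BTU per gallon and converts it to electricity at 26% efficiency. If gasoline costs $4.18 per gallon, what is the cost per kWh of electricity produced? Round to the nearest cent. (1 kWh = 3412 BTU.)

$0.45

Electrical output per gallon = 122,000 BTU × 0.26 / 3412 BTU/kWh = 9.297 kWh
Cost per kWh = $4.18 / 9.297 kWh = $0.450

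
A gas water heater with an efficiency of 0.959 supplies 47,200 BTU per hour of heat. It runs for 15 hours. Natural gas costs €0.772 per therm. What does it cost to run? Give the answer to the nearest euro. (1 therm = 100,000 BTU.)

€6

Heat delivered = 47,200 BTU/h × 15 h = 708,000 BTU
Gas input = 708,000 / 0.959 = 738,269 BTU
= 738,269 / 100,000 = 7.383 therm
Cost = 7.383 × €0.772/therm = €5.70 ≈ €6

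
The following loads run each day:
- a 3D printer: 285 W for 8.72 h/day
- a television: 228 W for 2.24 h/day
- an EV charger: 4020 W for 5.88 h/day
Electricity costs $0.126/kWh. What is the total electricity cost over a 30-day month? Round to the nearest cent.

$100.67

3D printer: 285 W × 8.72 h × 30 d = 74,556 Wh = 74.56 kWh
television: 228 W × 2.24 h × 30 d = 15,322 Wh = 15.32 kWh
EV charger: 4020 W × 5.88 h × 30 d = 709,128 Wh = 709.1 kWh
Total energy = 74.56 + 15.32 + 709.1 = 799 kWh
Cost = 799 kWh × $0.126 = $100.67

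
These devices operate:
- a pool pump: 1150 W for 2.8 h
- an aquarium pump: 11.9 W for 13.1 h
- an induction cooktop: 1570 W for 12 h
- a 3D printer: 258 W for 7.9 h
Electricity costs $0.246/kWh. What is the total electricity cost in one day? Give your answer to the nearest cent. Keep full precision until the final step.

pool pump: 1150 W × 2.8 h = 3,220 Wh = 3.22 kWh
aquarium pump: 11.9 W × 13.1 h = 156 Wh = 0.1559 kWh
induction cooktop: 1570 W × 12 h = 18,840 Wh = 18.84 kWh
3D printer: 258 W × 7.9 h = 2,038 Wh = 2.038 kWh
Total energy = 3.22 + 0.1559 + 18.84 + 2.038 = 24.25 kWh
Cost = 24.25 kWh × $0.246 = $5.97

$5.97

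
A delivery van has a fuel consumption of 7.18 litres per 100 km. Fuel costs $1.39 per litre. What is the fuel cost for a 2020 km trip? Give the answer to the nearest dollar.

$202

Fuel = 7.18 L/100 km × 2020 km / 100 = 145 L
Cost = 145 L × $1.39/L = $201.60 ≈ $202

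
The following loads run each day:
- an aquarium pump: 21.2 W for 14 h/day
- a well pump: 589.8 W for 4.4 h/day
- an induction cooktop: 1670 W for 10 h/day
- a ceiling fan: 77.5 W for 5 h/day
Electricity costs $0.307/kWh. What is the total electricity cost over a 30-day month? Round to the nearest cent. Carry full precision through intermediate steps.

$184.01

aquarium pump: 21.2 W × 14 h × 30 d = 8,904 Wh = 8.904 kWh
well pump: 589.8 W × 4.4 h × 30 d = 77,854 Wh = 77.85 kWh
induction cooktop: 1670 W × 10 h × 30 d = 501,000 Wh = 501 kWh
ceiling fan: 77.5 W × 5 h × 30 d = 11,625 Wh = 11.62 kWh
Total energy = 8.904 + 77.85 + 501 + 11.62 = 599.4 kWh
Cost = 599.4 kWh × $0.307 = $184.01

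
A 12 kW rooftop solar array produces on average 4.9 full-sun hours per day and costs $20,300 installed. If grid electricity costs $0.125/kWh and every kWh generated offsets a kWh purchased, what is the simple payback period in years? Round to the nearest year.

Daily generation = 12 kW × 4.9 h = 58.8 kWh
Annual generation = 58.8 × 365 = 21462 kWh
Annual savings = 21462 × $0.125 = $2,682.75
Payback = $20,300 / $2,682.75 = 7.57 years

8 years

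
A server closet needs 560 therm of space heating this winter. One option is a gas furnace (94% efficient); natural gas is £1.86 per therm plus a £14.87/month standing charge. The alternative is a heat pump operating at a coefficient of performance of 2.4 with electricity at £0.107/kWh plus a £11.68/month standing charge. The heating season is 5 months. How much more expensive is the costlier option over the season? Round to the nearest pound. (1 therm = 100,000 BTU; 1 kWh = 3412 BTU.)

Heat load = 560 therm × 100,000 = 56,000,000 BTU
Gas: input = 56,000,000 / 0.94 = 59,574,468 BTU = 595.7 therm → 595.7 × £1.86 = £1,108.09; + 5 × £14.87 standing = £1,182.44
Heat pump: 56,000,000 BTU / 3412 = 16,410 kWh heat; / 2.4 = 6,839 kWh in → × £0.107 = £731.73; + 5 × £11.68 standing = £790.13
Difference = |£1,182.44 − £790.13| = £392.30 ≈ £392

£392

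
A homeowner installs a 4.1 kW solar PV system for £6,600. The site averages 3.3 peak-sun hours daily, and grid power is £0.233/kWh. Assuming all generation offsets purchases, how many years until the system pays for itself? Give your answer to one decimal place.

Daily generation = 4.1 kW × 3.3 h = 13.53 kWh
Annual generation = 13.53 × 365 = 4938.4 kWh
Annual savings = 4938.4 × £0.233 = £1,150.66
Payback = £6,600 / £1,150.66 = 5.74 years

5.7 years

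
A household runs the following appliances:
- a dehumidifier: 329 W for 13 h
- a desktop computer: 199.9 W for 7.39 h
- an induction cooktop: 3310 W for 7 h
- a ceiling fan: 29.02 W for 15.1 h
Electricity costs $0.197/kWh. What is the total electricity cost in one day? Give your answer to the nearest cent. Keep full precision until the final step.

$5.78

dehumidifier: 329 W × 13 h = 4,277 Wh = 4.277 kWh
desktop computer: 199.9 W × 7.39 h = 1,477 Wh = 1.477 kWh
induction cooktop: 3310 W × 7 h = 23,170 Wh = 23.17 kWh
ceiling fan: 29.02 W × 15.1 h = 438 Wh = 0.4382 kWh
Total energy = 4.277 + 1.477 + 23.17 + 0.4382 = 29.36 kWh
Cost = 29.36 kWh × $0.197 = $5.78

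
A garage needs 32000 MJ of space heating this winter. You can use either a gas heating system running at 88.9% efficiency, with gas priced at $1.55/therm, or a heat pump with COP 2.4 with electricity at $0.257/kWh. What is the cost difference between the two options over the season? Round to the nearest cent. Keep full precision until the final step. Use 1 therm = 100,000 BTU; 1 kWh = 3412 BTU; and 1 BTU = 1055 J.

Heat load = 32000 MJ = 32,000,000,000 J / 1055 = 30,331,754 BTU
Gas: input = 30,331,754 / 0.889 = 34,118,958 BTU = 341.2 therm → 341.2 × $1.55 = $528.84
Heat pump: 30,331,754 BTU / 3412 = 8,890 kWh heat; / 2.4 = 3,704 kWh in → × $0.257 = $951.94
Difference = |$528.84 − $951.94| = $423.10

$423.10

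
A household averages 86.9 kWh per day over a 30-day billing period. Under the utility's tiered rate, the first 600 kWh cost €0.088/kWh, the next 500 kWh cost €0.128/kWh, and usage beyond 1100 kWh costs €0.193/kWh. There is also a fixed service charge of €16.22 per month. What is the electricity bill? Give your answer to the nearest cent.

Usage = 86.9 kWh/day × 30 days = 2607 kWh
First 600 kWh × €0.088 = €52.80
Next 500 kWh × €0.128 = €64.00
Remaining 1507 kWh × €0.193 = €290.85
Energy charge = €407.65; + service €16.22 = €423.87

€423.87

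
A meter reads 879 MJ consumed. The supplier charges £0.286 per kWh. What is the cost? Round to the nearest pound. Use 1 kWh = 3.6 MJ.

879 MJ × (0.27778 kWh/MJ) = 244.2 kWh
Cost = 244.2 kWh × £0.286/kWh = £69.83 ≈ £70

£70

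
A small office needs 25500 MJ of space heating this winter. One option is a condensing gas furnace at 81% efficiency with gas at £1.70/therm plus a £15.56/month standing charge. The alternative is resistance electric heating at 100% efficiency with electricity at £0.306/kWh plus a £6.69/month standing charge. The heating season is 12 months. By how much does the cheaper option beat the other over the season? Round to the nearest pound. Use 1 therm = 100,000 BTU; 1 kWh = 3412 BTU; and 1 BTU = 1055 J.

£1554

Heat load = 25500 MJ = 25,500,000,000 J / 1055 = 24,170,616 BTU
Gas: input = 24,170,616 / 0.81 = 29,840,267 BTU = 298.4 therm → 298.4 × £1.70 = £507.28; + 12 × £15.56 standing = £694.00
Electric: 24,170,616 BTU / 3412 = 7,084 kWh → × £0.306 = £2,167.70; + 12 × £6.69 standing = £2,247.98
Difference = |£694.00 − £2,247.98| = £1,553.98 ≈ £1554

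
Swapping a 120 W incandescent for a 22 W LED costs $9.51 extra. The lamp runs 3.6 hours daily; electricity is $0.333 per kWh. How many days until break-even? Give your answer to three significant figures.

80.9 days

Power saved = 120 − 22 = 98 W
Daily energy saved = 98 W × 3.6 h = 352.8 Wh = 0.3528 kWh
Daily savings = 0.3528 × $0.333 = $0.1175
Payback = $9.51 / $0.1175 per day = 80.95 days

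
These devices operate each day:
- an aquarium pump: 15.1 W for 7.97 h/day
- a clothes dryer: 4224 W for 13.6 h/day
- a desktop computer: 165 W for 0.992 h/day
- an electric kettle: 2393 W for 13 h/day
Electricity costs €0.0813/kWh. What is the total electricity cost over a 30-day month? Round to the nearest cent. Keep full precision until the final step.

€216.68

aquarium pump: 15.1 W × 7.97 h × 30 d = 3,610 Wh = 3.61 kWh
clothes dryer: 4224 W × 13.6 h × 30 d = 1,723,392 Wh = 1,723 kWh
desktop computer: 165 W × 0.992 h × 30 d = 4,910 Wh = 4.91 kWh
electric kettle: 2393 W × 13 h × 30 d = 933,270 Wh = 933.3 kWh
Total energy = 3.61 + 1,723 + 4.91 + 933.3 = 2,665 kWh
Cost = 2,665 kWh × €0.0813 = €216.68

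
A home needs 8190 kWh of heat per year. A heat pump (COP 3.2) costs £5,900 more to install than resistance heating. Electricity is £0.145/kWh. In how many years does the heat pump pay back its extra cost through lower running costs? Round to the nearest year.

Resistance: 8190 kWh × £0.145 = £1,187.55/yr
Heat pump: 8190 / 3.2 = 2559 kWh in → × £0.145 = £371.11/yr
Annual savings = £816.44
Payback = £5,900 / £816.44 = 7.23 years

7 years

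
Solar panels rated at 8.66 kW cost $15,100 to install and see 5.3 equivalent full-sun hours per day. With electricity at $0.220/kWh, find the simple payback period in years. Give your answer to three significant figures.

Daily generation = 8.66 kW × 5.3 h = 45.9 kWh
Annual generation = 45.9 × 365 = 16753 kWh
Annual savings = 16753 × $0.220 = $3,685.61
Payback = $15,100 / $3,685.61 = 4.1 years

4.10 years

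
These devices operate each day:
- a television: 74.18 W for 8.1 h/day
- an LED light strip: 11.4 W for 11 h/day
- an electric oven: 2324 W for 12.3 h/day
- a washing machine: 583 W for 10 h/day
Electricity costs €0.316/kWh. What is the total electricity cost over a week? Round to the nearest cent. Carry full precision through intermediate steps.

€77.73

television: 74.18 W × 8.1 h × 7 d = 4,206 Wh = 4.206 kWh
LED light strip: 11.4 W × 11 h × 7 d = 878 Wh = 0.8778 kWh
electric oven: 2324 W × 12.3 h × 7 d = 200,096 Wh = 200.1 kWh
washing machine: 583 W × 10 h × 7 d = 40,810 Wh = 40.81 kWh
Total energy = 4.206 + 0.8778 + 200.1 + 40.81 = 246 kWh
Cost = 246 kWh × €0.316 = €77.73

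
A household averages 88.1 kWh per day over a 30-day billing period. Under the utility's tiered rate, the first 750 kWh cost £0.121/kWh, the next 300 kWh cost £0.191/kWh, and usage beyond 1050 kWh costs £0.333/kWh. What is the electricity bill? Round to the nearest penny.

£678.52

Usage = 88.1 kWh/day × 30 days = 2643 kWh
First 750 kWh × £0.121 = £90.75
Next 300 kWh × £0.191 = £57.30
Remaining 1593 kWh × £0.333 = £530.47
Total = £678.52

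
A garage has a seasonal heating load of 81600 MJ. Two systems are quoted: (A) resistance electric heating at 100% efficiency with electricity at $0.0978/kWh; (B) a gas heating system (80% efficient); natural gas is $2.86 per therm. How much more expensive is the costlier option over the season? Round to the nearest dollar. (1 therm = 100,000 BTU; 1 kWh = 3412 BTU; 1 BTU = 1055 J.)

Heat load = 81600 MJ = 81,600,000,000 J / 1055 = 77,345,972 BTU
Gas: input = 77,345,972 / 0.80 = 96,682,464 BTU = 966.8 therm → 966.8 × $2.86 = $2,765.12
Electric: 77,345,972 BTU / 3412 = 22,670 kWh → × $0.0978 = $2,217.01
Difference = |$2,765.12 − $2,217.01| = $548.11 ≈ $548

$548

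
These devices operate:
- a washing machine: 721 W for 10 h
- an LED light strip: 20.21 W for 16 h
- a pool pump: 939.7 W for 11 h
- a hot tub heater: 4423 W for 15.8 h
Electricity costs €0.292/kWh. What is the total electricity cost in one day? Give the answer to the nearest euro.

€26

washing machine: 721 W × 10 h = 7,210 Wh = 7.21 kWh
LED light strip: 20.21 W × 16 h = 323 Wh = 0.3234 kWh
pool pump: 939.7 W × 11 h = 10,337 Wh = 10.34 kWh
hot tub heater: 4423 W × 15.8 h = 69,883 Wh = 69.88 kWh
Total energy = 7.21 + 0.3234 + 10.34 + 69.88 = 87.75 kWh
Cost = 87.75 kWh × €0.292 = €25.62 ≈ €26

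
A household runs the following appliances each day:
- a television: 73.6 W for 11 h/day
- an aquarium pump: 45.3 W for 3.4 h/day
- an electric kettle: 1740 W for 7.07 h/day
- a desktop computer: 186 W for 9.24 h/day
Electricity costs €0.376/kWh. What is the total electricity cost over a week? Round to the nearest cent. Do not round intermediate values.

€39.44

television: 73.6 W × 11 h × 7 d = 5,667 Wh = 5.667 kWh
aquarium pump: 45.3 W × 3.4 h × 7 d = 1,078 Wh = 1.078 kWh
electric kettle: 1740 W × 7.07 h × 7 d = 86,113 Wh = 86.11 kWh
desktop computer: 186 W × 9.24 h × 7 d = 12,030 Wh = 12.03 kWh
Total energy = 5.667 + 1.078 + 86.11 + 12.03 = 104.9 kWh
Cost = 104.9 kWh × €0.376 = €39.44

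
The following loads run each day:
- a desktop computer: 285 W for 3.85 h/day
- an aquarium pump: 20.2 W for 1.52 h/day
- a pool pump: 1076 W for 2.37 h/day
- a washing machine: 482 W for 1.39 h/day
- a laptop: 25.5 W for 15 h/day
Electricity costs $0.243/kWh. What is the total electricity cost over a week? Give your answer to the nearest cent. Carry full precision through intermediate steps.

desktop computer: 285 W × 3.85 h × 7 d = 7,681 Wh = 7.681 kWh
aquarium pump: 20.2 W × 1.52 h × 7 d = 215 Wh = 0.2149 kWh
pool pump: 1076 W × 2.37 h × 7 d = 17,851 Wh = 17.85 kWh
washing machine: 482 W × 1.39 h × 7 d = 4,690 Wh = 4.69 kWh
laptop: 25.5 W × 15 h × 7 d = 2,678 Wh = 2.678 kWh
Total energy = 7.681 + 0.2149 + 17.85 + 4.69 + 2.678 = 33.11 kWh
Cost = 33.11 kWh × $0.243 = $8.05

$8.05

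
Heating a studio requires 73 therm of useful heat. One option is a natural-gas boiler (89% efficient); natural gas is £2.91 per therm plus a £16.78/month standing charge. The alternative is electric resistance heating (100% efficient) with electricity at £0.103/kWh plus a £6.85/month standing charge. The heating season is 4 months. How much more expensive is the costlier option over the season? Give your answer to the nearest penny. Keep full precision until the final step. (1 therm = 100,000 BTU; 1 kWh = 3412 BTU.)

£58.04

Heat load = 73 therm × 100,000 = 7,300,000 BTU
Gas: input = 7,300,000 / 0.89 = 8,202,247 BTU = 82.02 therm → 82.02 × £2.91 = £238.69; + 4 × £16.78 standing = £305.81
Electric: 7,300,000 BTU / 3412 = 2,140 kWh → × £0.103 = £220.37; + 4 × £6.85 standing = £247.77
Difference = |£305.81 − £247.77| = £58.04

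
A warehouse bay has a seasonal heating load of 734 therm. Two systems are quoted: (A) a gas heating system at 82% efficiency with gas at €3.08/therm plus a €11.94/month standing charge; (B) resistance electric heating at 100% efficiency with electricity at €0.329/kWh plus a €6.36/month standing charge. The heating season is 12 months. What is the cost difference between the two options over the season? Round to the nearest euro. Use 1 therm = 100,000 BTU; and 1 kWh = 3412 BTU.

Heat load = 734 therm × 100,000 = 73,400,000 BTU
Gas: input = 73,400,000 / 0.82 = 89,512,195 BTU = 895.1 therm → 895.1 × €3.08 = €2,756.98; + 12 × €11.94 standing = €2,900.26
Electric: 73,400,000 BTU / 3412 = 21,510 kWh → × €0.329 = €7,077.55; + 12 × €6.36 standing = €7,153.87
Difference = |€2,900.26 − €7,153.87| = €4,253.61 ≈ €4254

€4254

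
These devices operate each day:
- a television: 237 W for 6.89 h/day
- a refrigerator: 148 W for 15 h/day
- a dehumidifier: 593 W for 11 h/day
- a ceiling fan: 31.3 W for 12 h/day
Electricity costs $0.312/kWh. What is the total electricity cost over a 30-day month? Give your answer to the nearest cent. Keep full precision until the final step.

$100.63

television: 237 W × 6.89 h × 30 d = 48,988 Wh = 48.99 kWh
refrigerator: 148 W × 15 h × 30 d = 66,600 Wh = 66.6 kWh
dehumidifier: 593 W × 11 h × 30 d = 195,690 Wh = 195.7 kWh
ceiling fan: 31.3 W × 12 h × 30 d = 11,268 Wh = 11.27 kWh
Total energy = 48.99 + 66.6 + 195.7 + 11.27 = 322.5 kWh
Cost = 322.5 kWh × $0.312 = $100.63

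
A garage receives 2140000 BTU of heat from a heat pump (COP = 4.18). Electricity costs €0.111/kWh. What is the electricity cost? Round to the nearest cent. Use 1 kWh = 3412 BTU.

Heat delivered = 2,140,000 BTU / 3412 = 627.2 kWh
Electrical input = 627.2 kWh / 4.18 = 150 kWh
Cost = 150 × €0.111/kWh = €16.66

€16.66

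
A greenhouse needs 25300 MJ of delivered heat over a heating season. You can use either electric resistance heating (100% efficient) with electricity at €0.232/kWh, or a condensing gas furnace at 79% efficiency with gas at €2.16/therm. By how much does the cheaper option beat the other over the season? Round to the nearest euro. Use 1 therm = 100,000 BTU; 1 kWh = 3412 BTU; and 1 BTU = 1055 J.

€975

Heat load = 25300 MJ = 25,300,000,000 J / 1055 = 23,981,043 BTU
Gas: input = 23,981,043 / 0.790 = 30,355,750 BTU = 303.6 therm → 303.6 × €2.16 = €655.68
Electric: 23,981,043 BTU / 3412 = 7,028 kWh → × €0.232 = €1,630.60
Difference = |€655.68 − €1,630.60| = €974.91 ≈ €975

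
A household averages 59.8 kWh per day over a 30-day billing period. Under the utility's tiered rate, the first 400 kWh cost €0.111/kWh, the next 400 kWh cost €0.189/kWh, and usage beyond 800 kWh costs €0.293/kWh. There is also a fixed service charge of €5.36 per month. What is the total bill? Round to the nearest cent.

€416.60

Usage = 59.8 kWh/day × 30 days = 1794 kWh
First 400 kWh × €0.111 = €44.40
Next 400 kWh × €0.189 = €75.60
Remaining 994 kWh × €0.293 = €291.24
Energy charge = €411.24; + service €5.36 = €416.60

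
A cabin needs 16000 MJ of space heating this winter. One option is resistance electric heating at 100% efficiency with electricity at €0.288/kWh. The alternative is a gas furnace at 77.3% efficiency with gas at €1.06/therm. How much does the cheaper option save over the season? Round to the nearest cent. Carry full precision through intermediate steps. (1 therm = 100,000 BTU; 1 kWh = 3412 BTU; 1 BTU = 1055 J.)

€1072.15

Heat load = 16000 MJ = 16,000,000,000 J / 1055 = 15,165,877 BTU
Gas: input = 15,165,877 / 0.773 = 19,619,504 BTU = 196.2 therm → 196.2 × €1.06 = €207.97
Electric: 15,165,877 BTU / 3412 = 4,445 kWh → × €0.288 = €1,280.12
Difference = |€207.97 − €1,280.12| = €1,072.15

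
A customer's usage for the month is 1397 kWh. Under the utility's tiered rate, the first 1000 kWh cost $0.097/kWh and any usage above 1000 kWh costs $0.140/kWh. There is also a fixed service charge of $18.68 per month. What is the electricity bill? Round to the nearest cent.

$171.26

First 1000 kWh × $0.097 = $97.00
Remaining 397 kWh × $0.140 = $55.58
Energy charge = $152.58; + service $18.68 = $171.26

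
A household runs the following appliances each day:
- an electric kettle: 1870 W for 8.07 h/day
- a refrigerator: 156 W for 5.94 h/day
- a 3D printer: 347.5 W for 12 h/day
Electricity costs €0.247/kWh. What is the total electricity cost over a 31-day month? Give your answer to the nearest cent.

€154.58

electric kettle: 1870 W × 8.07 h × 31 d = 467,818 Wh = 467.8 kWh
refrigerator: 156 W × 5.94 h × 31 d = 28,726 Wh = 28.73 kWh
3D printer: 347.5 W × 12 h × 31 d = 129,270 Wh = 129.3 kWh
Total energy = 467.8 + 28.73 + 129.3 = 625.8 kWh
Cost = 625.8 kWh × €0.247 = €154.58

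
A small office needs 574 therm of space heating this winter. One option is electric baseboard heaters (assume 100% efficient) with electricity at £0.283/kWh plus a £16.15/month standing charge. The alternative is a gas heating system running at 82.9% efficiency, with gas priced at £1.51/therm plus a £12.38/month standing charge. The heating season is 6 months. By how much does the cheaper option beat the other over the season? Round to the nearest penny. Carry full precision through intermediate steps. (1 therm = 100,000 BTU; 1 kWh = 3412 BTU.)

£3738.00

Heat load = 574 therm × 100,000 = 57,400,000 BTU
Gas: input = 57,400,000 / 0.829 = 69,240,048 BTU = 692.4 therm → 692.4 × £1.51 = £1,045.52; + 6 × £12.38 standing = £1,119.80
Electric: 57,400,000 BTU / 3412 = 16,820 kWh → × £0.283 = £4,760.90; + 6 × £16.15 standing = £4,857.80
Difference = |£1,119.80 − £4,857.80| = £3,738.00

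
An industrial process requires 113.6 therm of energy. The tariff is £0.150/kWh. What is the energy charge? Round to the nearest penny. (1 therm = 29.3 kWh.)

113.6 therm × (29.3 kWh/therm) = 3,328 kWh
Cost = 3,328 kWh × £0.150/kWh = £499.27

£499.27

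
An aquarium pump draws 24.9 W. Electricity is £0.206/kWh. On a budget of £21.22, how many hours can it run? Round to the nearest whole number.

Energy budget = £21.22 / £0.206 per kWh = 103 kWh = 103,010 Wh
Runtime = 103,010 Wh / 24.9 W = 4,137 h

4137 h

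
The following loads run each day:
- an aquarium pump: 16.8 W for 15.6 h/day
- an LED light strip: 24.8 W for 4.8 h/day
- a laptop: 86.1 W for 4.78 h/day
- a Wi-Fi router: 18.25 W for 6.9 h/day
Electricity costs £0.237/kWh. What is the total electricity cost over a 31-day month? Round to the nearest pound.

aquarium pump: 16.8 W × 15.6 h × 31 d = 8,124 Wh = 8.124 kWh
LED light strip: 24.8 W × 4.8 h × 31 d = 3,690 Wh = 3.69 kWh
laptop: 86.1 W × 4.78 h × 31 d = 12,758 Wh = 12.76 kWh
Wi-Fi router: 18.25 W × 6.9 h × 31 d = 3,904 Wh = 3.904 kWh
Total energy = 8.124 + 3.69 + 12.76 + 3.904 = 28.48 kWh
Cost = 28.48 kWh × £0.237 = £6.75 ≈ £7

£7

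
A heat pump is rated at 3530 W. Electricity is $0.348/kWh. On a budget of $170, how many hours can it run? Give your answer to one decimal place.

138.4 h

Energy budget = $170 / $0.348 per kWh = 488.5 kWh = 488,506 Wh
Runtime = 488,506 Wh / 3530 W = 138.4 h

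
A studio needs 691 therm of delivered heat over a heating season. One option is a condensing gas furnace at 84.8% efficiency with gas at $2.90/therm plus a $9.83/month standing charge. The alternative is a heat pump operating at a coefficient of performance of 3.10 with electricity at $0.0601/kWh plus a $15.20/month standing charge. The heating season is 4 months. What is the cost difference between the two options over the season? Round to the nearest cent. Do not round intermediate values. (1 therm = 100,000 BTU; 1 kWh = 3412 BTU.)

$1948.98

Heat load = 691 therm × 100,000 = 69,100,000 BTU
Gas: input = 69,100,000 / 0.848 = 81,485,849 BTU = 814.9 therm → 814.9 × $2.90 = $2,363.09; + 4 × $9.83 standing = $2,402.41
Heat pump: 69,100,000 BTU / 3412 = 20,250 kWh heat; / 3.10 = 6,533 kWh in → × $0.0601 = $392.63; + 4 × $15.20 standing = $453.43
Difference = |$2,402.41 − $453.43| = $1,948.98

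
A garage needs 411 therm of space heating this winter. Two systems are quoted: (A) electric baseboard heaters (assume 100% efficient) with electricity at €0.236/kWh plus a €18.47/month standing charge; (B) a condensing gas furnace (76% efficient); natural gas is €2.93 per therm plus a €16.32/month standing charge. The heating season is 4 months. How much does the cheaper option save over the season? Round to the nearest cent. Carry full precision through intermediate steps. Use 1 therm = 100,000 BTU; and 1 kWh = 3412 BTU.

€1266.88

Heat load = 411 therm × 100,000 = 41,100,000 BTU
Gas: input = 41,100,000 / 0.76 = 54,078,947 BTU = 540.8 therm → 540.8 × €2.93 = €1,584.51; + 4 × €16.32 standing = €1,649.79
Electric: 41,100,000 BTU / 3412 = 12,050 kWh → × €0.236 = €2,842.79; + 4 × €18.47 standing = €2,916.67
Difference = |€1,649.79 − €2,916.67| = €1,266.88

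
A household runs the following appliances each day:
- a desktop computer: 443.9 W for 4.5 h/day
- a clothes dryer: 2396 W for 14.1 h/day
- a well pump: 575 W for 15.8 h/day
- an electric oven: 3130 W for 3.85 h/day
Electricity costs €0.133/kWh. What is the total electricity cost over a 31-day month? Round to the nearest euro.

desktop computer: 443.9 W × 4.5 h × 31 d = 61,924 Wh = 61.92 kWh
clothes dryer: 2396 W × 14.1 h × 31 d = 1,047,292 Wh = 1,047 kWh
well pump: 575 W × 15.8 h × 31 d = 281,635 Wh = 281.6 kWh
electric oven: 3130 W × 3.85 h × 31 d = 373,566 Wh = 373.6 kWh
Total energy = 61.92 + 1,047 + 281.6 + 373.6 = 1,764 kWh
Cost = 1,764 kWh × €0.133 = €234.67 ≈ €235

€235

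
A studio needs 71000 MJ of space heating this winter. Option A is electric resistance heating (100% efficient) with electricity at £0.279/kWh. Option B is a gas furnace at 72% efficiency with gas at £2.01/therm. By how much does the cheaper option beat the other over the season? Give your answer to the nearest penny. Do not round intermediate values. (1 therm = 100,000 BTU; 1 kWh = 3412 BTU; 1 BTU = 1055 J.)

£3624.27

Heat load = 71000 MJ = 71,000,000,000 J / 1055 = 67,298,578 BTU
Gas: input = 67,298,578 / 0.72 = 93,470,247 BTU = 934.7 therm → 934.7 × £2.01 = £1,878.75
Electric: 67,298,578 BTU / 3412 = 19,720 kWh → × £0.279 = £5,503.02
Difference = |£1,878.75 − £5,503.02| = £3,624.27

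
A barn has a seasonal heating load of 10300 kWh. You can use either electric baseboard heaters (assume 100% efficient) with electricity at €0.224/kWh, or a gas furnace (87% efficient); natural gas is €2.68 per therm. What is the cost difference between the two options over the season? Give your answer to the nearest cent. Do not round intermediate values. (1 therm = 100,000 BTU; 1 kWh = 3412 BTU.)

Heat load = 10300 kWh × 3412 = 35,143,600 BTU
Gas: input = 35,143,600 / 0.87 = 40,394,943 BTU = 403.9 therm → 403.9 × €2.68 = €1,082.58
Electric: 35,143,600 BTU / 3412 = 10,300 kWh → × €0.224 = €2,307.20
Difference = |€1,082.58 − €2,307.20| = €1,224.62

€1224.62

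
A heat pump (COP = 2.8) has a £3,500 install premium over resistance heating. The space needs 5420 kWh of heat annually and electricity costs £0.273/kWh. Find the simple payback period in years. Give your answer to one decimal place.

3.7 years

Resistance: 5420 kWh × £0.273 = £1,479.66/yr
Heat pump: 5420 / 2.8 = 1936 kWh in → × £0.273 = £528.45/yr
Annual savings = £951.21
Payback = £3,500 / £951.21 = 3.68 years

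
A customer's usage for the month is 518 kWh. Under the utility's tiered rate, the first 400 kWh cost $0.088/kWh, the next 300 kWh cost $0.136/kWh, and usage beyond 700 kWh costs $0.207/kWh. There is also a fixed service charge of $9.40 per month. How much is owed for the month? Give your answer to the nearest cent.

First 400 kWh × $0.088 = $35.20
Next 118 kWh × $0.136 = $16.05
Remaining tier: 0 kWh (not reached)
Energy charge = $51.25; + service $9.40 = $60.65

$60.65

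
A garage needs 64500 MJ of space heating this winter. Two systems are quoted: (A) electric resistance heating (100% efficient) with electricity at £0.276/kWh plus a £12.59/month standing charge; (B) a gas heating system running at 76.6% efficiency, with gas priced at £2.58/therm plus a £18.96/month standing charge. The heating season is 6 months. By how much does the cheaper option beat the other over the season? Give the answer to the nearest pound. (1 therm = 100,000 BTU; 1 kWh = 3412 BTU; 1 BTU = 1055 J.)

£2848

Heat load = 64500 MJ = 64,500,000,000 J / 1055 = 61,137,441 BTU
Gas: input = 61,137,441 / 0.766 = 79,813,891 BTU = 798.1 therm → 798.1 × £2.58 = £2,059.20; + 6 × £18.96 standing = £2,172.96
Electric: 61,137,441 BTU / 3412 = 17,920 kWh → × £0.276 = £4,945.47; + 6 × £12.59 standing = £5,021.01
Difference = |£2,172.96 − £5,021.01| = £2,848.05 ≈ £2848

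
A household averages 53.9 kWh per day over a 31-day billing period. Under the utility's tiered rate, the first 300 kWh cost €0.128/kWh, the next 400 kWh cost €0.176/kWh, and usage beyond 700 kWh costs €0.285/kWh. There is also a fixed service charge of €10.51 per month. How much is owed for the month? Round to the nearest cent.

Usage = 53.9 kWh/day × 31 days = 1670.9 kWh
First 300 kWh × €0.128 = €38.40
Next 400 kWh × €0.176 = €70.40
Remaining 970.9 kWh × €0.285 = €276.71
Energy charge = €385.51; + service €10.51 = €396.02

€396.02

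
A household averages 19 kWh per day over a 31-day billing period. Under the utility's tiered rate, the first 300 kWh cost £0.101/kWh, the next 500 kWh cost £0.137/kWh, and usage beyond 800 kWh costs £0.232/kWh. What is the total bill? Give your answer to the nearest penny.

£69.89

Usage = 19 kWh/day × 31 days = 589 kWh
First 300 kWh × £0.101 = £30.30
Next 289 kWh × £0.137 = £39.59
Remaining tier: 0 kWh (not reached)
Total = £69.89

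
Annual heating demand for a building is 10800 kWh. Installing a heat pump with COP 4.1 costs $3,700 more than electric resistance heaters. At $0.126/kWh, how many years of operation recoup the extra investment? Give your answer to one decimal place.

3.6 years

Resistance: 10800 kWh × $0.126 = $1,360.80/yr
Heat pump: 10800 / 4.1 = 2634 kWh in → × $0.126 = $331.90/yr
Annual savings = $1,028.90
Payback = $3,700 / $1,028.90 = 3.6 years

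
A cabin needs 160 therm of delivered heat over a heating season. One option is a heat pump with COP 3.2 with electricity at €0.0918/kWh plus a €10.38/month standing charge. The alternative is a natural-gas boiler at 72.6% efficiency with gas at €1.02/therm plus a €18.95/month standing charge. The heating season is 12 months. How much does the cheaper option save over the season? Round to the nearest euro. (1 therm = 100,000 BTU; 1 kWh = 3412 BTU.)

Heat load = 160 therm × 100,000 = 16,000,000 BTU
Gas: input = 16,000,000 / 0.726 = 22,038,567 BTU = 220.4 therm → 220.4 × €1.02 = €224.79; + 12 × €18.95 standing = €452.19
Heat pump: 16,000,000 BTU / 3412 = 4,689 kWh heat; / 3.2 = 1,465 kWh in → × €0.0918 = €134.53; + 12 × €10.38 standing = €259.09
Difference = |€452.19 − €259.09| = €193.11 ≈ €193

€193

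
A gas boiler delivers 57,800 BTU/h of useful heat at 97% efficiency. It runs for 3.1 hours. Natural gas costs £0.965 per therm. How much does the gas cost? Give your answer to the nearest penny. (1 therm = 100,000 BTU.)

Heat delivered = 57,800 BTU/h × 3.1 h = 179,180 BTU
Gas input = 179,180 / 0.97 = 184,722 BTU
= 184,722 / 100,000 = 1.847 therm
Cost = 1.847 × £0.965/therm = £1.78

£1.78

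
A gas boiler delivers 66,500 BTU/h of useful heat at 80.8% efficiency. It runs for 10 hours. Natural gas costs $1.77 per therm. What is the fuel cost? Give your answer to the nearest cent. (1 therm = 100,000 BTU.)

$14.57

Heat delivered = 66,500 BTU/h × 10 h = 665,000 BTU
Gas input = 665,000 / 0.808 = 823,020 BTU
= 823,020 / 100,000 = 8.23 therm
Cost = 8.23 × $1.77/therm = $14.57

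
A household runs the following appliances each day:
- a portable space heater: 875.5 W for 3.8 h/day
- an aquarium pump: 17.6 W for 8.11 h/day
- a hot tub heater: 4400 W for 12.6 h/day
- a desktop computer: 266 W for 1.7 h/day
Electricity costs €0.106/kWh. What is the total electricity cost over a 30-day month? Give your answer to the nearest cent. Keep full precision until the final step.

€188.77

portable space heater: 875.5 W × 3.8 h × 30 d = 99,807 Wh = 99.81 kWh
aquarium pump: 17.6 W × 8.11 h × 30 d = 4,282 Wh = 4.282 kWh
hot tub heater: 4400 W × 12.6 h × 30 d = 1,663,200 Wh = 1,663 kWh
desktop computer: 266 W × 1.7 h × 30 d = 13,566 Wh = 13.57 kWh
Total energy = 99.81 + 4.282 + 1,663 + 13.57 = 1,781 kWh
Cost = 1,781 kWh × €0.106 = €188.77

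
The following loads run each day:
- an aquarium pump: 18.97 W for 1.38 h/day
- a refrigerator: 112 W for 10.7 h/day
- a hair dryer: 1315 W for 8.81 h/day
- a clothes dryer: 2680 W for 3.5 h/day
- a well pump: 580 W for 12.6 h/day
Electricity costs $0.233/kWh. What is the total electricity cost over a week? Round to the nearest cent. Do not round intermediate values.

aquarium pump: 18.97 W × 1.38 h × 7 d = 183 Wh = 0.1833 kWh
refrigerator: 112 W × 10.7 h × 7 d = 8,389 Wh = 8.389 kWh
hair dryer: 1315 W × 8.81 h × 7 d = 81,096 Wh = 81.1 kWh
clothes dryer: 2680 W × 3.5 h × 7 d = 65,660 Wh = 65.66 kWh
well pump: 580 W × 12.6 h × 7 d = 51,156 Wh = 51.16 kWh
Total energy = 0.1833 + 8.389 + 81.1 + 65.66 + 51.16 = 206.5 kWh
Cost = 206.5 kWh × $0.233 = $48.11

$48.11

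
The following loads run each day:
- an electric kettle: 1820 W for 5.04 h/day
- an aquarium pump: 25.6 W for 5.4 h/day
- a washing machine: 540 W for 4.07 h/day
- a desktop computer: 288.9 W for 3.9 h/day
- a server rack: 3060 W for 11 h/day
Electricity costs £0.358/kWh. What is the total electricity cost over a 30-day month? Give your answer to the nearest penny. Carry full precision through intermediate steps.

£497.21

electric kettle: 1820 W × 5.04 h × 30 d = 275,184 Wh = 275.2 kWh
aquarium pump: 25.6 W × 5.4 h × 30 d = 4,147 Wh = 4.147 kWh
washing machine: 540 W × 4.07 h × 30 d = 65,934 Wh = 65.93 kWh
desktop computer: 288.9 W × 3.9 h × 30 d = 33,801 Wh = 33.8 kWh
server rack: 3060 W × 11 h × 30 d = 1,009,800 Wh = 1,010 kWh
Total energy = 275.2 + 4.147 + 65.93 + 33.8 + 1,010 = 1,389 kWh
Cost = 1,389 kWh × £0.358 = £497.21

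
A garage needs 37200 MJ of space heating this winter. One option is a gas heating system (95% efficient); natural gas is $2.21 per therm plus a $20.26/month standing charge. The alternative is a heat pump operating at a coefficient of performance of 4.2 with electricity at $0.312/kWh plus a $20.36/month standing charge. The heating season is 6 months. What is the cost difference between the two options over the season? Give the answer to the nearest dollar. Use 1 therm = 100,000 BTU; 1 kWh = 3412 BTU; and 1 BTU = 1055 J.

Heat load = 37200 MJ = 37,200,000,000 J / 1055 = 35,260,664 BTU
Gas: input = 35,260,664 / 0.95 = 37,116,488 BTU = 371.2 therm → 371.2 × $2.21 = $820.27; + 6 × $20.26 standing = $941.83
Heat pump: 35,260,664 BTU / 3412 = 10,330 kWh heat; / 4.2 = 2,461 kWh in → × $0.312 = $767.69; + 6 × $20.36 standing = $889.85
Difference = |$941.83 − $889.85| = $51.98 ≈ $52

$52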